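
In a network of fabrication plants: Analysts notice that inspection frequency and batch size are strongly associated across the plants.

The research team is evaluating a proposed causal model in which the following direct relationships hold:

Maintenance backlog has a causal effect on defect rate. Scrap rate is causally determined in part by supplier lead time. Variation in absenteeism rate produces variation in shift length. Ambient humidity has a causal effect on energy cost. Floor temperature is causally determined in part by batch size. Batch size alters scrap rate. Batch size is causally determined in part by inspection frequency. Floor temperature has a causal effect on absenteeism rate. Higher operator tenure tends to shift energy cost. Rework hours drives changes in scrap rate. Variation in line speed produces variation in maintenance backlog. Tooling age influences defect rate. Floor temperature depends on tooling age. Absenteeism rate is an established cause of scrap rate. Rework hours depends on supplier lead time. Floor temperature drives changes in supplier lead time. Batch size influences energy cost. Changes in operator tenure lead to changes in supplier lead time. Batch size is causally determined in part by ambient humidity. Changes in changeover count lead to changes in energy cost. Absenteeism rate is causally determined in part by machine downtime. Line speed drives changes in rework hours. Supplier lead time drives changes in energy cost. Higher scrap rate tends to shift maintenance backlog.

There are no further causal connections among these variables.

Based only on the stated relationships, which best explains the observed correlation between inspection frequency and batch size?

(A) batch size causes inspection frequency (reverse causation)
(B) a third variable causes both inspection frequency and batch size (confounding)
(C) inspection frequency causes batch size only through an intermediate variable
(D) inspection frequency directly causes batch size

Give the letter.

There is a stated direct causal link inspection frequency → batch size, and no variable causes both inspection frequency and batch size, so the correlation reflects direct causation.

D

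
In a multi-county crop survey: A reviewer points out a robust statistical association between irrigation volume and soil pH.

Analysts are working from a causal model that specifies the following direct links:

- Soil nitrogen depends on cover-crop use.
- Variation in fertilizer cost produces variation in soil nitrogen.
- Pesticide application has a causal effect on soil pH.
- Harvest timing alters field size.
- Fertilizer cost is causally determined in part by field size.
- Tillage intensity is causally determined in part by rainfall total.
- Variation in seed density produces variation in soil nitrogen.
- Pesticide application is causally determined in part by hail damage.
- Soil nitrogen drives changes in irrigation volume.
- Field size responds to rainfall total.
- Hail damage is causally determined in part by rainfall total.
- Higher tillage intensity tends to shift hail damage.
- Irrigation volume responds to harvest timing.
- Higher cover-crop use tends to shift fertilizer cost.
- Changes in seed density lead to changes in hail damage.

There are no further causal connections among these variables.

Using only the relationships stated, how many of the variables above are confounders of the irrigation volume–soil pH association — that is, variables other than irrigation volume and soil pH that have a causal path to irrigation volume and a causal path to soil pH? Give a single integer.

The common causes are: rainfall total (to irrigation volume via rainfall total → field size → fertilizer cost → soil nitrogen → irrigation volume; to soil pH via rainfall total → hail damage → pesticide application → soil pH); seed density (to irrigation volume via seed density → soil nitrogen → irrigation volume; to soil pH via seed density → hail damage → pesticide application → soil pH).
Every other variable lacks a causal path to at least one of irrigation volume and soil pH.

2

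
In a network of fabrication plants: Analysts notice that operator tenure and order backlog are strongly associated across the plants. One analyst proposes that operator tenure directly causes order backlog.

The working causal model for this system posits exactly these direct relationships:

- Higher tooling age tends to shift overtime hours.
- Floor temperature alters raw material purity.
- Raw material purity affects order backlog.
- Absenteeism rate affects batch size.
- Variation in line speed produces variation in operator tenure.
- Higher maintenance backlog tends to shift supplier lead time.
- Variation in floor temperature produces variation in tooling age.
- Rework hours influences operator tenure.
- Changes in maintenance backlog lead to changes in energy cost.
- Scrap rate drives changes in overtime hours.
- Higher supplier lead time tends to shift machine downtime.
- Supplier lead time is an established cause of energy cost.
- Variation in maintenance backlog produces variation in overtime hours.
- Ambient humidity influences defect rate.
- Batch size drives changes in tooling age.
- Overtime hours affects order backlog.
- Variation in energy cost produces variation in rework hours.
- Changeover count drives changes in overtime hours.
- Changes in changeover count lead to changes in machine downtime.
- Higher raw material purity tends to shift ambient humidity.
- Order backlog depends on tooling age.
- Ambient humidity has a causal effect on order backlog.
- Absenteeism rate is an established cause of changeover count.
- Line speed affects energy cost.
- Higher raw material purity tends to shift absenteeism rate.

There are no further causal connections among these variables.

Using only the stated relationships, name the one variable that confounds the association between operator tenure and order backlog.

Maintenance backlog has a causal path to operator tenure (maintenance backlog → energy cost → rework hours → operator tenure) and a separate causal path to order backlog (maintenance backlog → overtime hours → order backlog), so it is a common cause of both.
No stated relationship gives operator tenure a causal route to order backlog, so the correlation is explained by the shared upstream cause rather than a direct effect.

maintenance backlog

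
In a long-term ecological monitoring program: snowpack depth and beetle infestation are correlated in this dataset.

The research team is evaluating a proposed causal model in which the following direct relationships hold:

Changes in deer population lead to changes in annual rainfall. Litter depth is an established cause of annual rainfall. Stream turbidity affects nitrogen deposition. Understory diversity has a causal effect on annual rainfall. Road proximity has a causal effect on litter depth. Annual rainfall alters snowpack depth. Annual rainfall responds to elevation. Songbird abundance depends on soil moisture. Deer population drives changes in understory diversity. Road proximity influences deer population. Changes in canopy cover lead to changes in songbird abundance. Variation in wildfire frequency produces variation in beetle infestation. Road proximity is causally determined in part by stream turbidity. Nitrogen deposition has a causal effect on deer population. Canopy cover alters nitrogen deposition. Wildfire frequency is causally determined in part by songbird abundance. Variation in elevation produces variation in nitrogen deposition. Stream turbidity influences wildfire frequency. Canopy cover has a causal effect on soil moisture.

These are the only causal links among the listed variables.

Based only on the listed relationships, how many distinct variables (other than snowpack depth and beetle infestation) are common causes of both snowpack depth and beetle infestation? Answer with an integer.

2

The common causes are: canopy cover (to snowpack depth via canopy cover → nitrogen deposition → deer population → annual rainfall → snowpack depth; to beetle infestation via canopy cover → songbird abundance → wildfire frequency → beetle infestation); stream turbidity (to snowpack depth via stream turbidity → road proximity → litter depth → annual rainfall → snowpack depth; to beetle infestation via stream turbidity → wildfire frequency → beetle infestation).
Every other variable lacks a causal path to at least one of snowpack depth and beetle infestation.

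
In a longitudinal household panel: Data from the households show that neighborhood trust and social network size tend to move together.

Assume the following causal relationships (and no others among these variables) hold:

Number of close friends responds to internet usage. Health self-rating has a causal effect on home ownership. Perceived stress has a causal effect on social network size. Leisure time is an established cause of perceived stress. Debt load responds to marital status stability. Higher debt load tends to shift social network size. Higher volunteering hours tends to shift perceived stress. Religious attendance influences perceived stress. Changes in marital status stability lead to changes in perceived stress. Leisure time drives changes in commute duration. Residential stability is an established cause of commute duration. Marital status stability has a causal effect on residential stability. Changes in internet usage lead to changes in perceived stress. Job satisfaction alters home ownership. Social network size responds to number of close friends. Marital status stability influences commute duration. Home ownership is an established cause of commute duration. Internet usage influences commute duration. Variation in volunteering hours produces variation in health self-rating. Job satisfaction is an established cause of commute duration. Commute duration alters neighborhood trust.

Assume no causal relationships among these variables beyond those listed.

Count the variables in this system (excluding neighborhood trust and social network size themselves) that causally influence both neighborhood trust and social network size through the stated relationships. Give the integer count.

The common causes are: internet usage (to neighborhood trust via internet usage → commute duration → neighborhood trust; to social network size via internet usage → number of close friends → social network size); leisure time (to neighborhood trust via leisure time → commute duration → neighborhood trust; to social network size via leisure time → perceived stress → social network size); marital status stability (to neighborhood trust via marital status stability → commute duration → neighborhood trust; to social network size via marital status stability → perceived stress → social network size); volunteering hours (to neighborhood trust via volunteering hours → health self-rating → home ownership → commute duration → neighborhood trust; to social network size via volunteering hours → perceived stress → social network size).
Every other variable lacks a causal path to at least one of neighborhood trust and social network size.

4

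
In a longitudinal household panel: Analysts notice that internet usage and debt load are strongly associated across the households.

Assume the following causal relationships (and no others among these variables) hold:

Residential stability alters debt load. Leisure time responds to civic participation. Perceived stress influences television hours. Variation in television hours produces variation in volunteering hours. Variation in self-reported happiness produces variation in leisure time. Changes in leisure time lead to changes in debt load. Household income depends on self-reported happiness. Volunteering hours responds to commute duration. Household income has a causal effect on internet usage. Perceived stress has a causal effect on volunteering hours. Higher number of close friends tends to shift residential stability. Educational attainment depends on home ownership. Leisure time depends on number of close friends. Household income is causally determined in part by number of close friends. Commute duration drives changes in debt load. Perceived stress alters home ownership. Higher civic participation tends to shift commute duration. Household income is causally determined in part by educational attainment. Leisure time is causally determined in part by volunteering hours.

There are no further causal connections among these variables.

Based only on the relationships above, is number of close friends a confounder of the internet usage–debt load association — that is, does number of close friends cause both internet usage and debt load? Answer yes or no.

Number of close friends has a causal path to internet usage (number of close friends → household income → internet usage) and to debt load (number of close friends → leisure time → debt load), so it is a common cause of both — a confounder.

yes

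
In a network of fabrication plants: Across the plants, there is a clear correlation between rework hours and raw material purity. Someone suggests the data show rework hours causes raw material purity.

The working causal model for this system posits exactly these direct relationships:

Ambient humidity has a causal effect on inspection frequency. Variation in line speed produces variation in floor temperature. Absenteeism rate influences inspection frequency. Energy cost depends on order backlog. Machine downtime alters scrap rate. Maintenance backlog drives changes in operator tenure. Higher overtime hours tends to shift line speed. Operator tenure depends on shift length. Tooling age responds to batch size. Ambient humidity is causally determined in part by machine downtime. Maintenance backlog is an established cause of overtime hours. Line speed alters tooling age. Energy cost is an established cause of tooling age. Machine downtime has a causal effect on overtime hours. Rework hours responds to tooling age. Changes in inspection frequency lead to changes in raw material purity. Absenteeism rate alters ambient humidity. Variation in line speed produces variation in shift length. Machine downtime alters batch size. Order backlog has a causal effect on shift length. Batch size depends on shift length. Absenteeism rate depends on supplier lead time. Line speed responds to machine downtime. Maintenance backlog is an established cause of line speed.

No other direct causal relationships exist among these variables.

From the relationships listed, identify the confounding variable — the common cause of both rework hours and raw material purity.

Machine downtime has a causal path to rework hours (machine downtime → line speed → tooling age → rework hours) and a separate causal path to raw material purity (machine downtime → ambient humidity → inspection frequency → raw material purity), so it is a common cause of both.
No stated relationship gives rework hours a causal route to raw material purity, so the correlation is explained by the shared upstream cause rather than a direct effect.

machine downtime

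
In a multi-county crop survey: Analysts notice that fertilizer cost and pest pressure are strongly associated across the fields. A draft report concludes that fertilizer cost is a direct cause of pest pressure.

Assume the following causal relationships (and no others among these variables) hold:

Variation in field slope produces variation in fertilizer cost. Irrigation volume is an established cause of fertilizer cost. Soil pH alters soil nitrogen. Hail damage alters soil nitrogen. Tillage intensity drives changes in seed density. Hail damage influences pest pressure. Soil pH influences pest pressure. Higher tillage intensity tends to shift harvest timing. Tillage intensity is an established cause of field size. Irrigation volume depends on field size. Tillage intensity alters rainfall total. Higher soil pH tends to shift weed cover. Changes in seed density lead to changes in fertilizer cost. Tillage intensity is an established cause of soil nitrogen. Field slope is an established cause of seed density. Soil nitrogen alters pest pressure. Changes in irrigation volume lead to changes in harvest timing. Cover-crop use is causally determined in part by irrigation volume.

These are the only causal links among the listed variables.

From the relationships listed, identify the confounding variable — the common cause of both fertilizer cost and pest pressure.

Tillage intensity has a causal path to fertilizer cost (tillage intensity → seed density → fertilizer cost) and a separate causal path to pest pressure (tillage intensity → soil nitrogen → pest pressure), so it is a common cause of both.
No stated relationship gives fertilizer cost a causal route to pest pressure, so the correlation is explained by the shared upstream cause rather than a direct effect.

tillage intensity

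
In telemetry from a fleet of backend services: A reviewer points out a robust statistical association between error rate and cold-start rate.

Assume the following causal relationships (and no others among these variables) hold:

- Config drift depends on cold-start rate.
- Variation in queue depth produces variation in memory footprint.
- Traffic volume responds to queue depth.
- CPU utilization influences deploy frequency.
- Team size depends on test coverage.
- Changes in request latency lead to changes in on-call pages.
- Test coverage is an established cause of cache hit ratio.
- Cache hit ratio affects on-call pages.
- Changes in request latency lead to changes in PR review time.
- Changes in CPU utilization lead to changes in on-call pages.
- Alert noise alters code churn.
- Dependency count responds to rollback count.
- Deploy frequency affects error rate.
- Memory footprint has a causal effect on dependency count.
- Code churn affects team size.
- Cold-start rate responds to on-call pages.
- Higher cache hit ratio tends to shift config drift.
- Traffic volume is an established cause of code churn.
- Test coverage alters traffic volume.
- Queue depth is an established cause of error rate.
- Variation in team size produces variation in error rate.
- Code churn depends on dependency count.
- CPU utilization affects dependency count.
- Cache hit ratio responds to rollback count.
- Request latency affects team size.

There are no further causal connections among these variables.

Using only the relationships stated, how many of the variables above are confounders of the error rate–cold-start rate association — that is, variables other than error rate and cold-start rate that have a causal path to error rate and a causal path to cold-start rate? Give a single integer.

4

The common causes are: CPU utilization (to error rate via CPU utilization → deploy frequency → error rate; to cold-start rate via CPU utilization → on-call pages → cold-start rate); request latency (to error rate via request latency → team size → error rate; to cold-start rate via request latency → on-call pages → cold-start rate); rollback count (to error rate via rollback count → dependency count → code churn → team size → error rate; to cold-start rate via rollback count → cache hit ratio → on-call pages → cold-start rate); test coverage (to error rate via test coverage → team size → error rate; to cold-start rate via test coverage → cache hit ratio → on-call pages → cold-start rate).
Every other variable lacks a causal path to at least one of error rate and cold-start rate.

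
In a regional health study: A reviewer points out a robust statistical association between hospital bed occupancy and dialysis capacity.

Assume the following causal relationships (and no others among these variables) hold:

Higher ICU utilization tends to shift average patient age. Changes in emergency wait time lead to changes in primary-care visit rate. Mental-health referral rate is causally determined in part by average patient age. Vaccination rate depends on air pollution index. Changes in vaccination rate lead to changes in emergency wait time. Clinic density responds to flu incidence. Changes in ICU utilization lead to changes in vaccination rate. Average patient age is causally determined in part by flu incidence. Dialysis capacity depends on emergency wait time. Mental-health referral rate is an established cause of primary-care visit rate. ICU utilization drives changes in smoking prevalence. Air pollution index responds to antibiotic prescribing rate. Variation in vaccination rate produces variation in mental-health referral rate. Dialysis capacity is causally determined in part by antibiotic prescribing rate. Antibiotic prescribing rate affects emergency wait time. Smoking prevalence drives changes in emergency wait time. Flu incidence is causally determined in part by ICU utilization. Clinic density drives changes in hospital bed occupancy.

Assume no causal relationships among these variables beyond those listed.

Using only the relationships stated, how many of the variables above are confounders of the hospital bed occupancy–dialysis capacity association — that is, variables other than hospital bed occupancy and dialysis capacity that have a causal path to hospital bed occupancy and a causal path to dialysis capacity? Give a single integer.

1

The common causes are: ICU utilization (to hospital bed occupancy via ICU utilization → flu incidence → clinic density → hospital bed occupancy; to dialysis capacity via ICU utilization → smoking prevalence → emergency wait time → dialysis capacity).
Every other variable lacks a causal path to at least one of hospital bed occupancy and dialysis capacity.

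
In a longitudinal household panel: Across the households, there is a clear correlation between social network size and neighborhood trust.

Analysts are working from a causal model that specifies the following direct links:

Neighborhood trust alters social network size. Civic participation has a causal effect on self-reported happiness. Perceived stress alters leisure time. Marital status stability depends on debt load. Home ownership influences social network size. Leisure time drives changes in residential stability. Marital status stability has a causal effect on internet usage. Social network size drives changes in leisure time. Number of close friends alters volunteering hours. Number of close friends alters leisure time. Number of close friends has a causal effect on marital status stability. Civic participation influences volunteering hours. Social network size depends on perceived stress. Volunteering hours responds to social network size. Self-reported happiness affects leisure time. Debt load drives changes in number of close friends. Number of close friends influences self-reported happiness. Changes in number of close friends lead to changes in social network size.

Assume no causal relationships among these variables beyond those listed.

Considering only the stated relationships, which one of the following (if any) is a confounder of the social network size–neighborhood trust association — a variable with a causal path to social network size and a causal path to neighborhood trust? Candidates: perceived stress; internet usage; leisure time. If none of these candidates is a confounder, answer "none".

None of the listed candidates has causal paths to both social network size and neighborhood trust in the stated relationships, so none is a common cause.

none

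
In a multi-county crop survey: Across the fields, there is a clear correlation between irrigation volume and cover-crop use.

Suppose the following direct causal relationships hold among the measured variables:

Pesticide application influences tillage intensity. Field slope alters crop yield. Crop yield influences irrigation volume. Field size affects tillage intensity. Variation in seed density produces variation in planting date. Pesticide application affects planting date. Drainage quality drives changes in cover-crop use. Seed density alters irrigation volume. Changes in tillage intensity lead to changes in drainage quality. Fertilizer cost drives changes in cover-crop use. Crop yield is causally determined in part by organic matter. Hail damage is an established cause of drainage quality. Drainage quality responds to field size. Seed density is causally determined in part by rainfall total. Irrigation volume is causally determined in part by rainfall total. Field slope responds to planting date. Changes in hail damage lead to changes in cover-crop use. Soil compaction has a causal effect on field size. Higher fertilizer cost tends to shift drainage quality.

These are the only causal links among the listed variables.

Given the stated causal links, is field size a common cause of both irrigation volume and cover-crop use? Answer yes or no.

no

Field size has no stated causal path to irrigation volume. A confounder must cause both variables, so field size does not qualify.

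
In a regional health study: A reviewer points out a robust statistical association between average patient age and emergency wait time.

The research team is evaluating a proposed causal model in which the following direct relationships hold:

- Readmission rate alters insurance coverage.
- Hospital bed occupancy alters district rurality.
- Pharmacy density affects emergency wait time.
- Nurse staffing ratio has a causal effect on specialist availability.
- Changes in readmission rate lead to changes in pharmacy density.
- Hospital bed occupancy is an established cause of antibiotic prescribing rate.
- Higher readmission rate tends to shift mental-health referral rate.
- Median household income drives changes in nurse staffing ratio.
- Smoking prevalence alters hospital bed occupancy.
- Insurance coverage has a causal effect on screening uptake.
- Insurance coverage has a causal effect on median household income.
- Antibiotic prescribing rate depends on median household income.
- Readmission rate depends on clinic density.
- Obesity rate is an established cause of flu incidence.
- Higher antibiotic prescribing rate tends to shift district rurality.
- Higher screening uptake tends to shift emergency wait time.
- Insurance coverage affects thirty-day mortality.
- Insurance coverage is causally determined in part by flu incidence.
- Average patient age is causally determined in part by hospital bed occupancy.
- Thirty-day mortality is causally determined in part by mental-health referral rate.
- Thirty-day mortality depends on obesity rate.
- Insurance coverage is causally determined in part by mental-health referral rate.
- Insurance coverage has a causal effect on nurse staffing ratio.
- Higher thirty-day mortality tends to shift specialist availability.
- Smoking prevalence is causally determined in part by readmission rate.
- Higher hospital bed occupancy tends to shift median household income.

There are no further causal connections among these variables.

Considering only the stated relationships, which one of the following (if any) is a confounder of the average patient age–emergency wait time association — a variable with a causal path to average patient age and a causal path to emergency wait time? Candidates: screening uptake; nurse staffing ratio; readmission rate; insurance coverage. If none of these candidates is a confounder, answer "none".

readmission rate

Readmission rate causes average patient age (readmission rate → smoking prevalence → hospital bed occupancy → average patient age) and also causes emergency wait time (readmission rate → pharmacy density → emergency wait time); it is a common cause of both.
Each of the other candidates lacks a causal path to at least one of average patient age and emergency wait time, so they do not confound the relationship.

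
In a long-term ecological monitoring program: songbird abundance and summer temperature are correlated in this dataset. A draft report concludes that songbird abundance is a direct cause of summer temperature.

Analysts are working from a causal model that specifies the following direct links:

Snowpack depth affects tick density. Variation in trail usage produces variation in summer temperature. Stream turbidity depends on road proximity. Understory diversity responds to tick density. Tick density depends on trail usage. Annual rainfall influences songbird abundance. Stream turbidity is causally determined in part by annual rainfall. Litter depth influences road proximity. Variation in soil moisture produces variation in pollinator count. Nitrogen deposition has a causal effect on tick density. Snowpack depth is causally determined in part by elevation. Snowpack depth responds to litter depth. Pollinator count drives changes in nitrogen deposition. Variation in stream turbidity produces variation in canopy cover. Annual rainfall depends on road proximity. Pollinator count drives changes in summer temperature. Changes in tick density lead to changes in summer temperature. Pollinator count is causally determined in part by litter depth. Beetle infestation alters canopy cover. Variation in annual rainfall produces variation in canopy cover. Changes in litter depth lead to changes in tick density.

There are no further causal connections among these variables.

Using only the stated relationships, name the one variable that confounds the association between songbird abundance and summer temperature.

Litter depth has a causal path to songbird abundance (litter depth → road proximity → annual rainfall → songbird abundance) and a separate causal path to summer temperature (litter depth → pollinator count → summer temperature), so it is a common cause of both.
No stated relationship gives songbird abundance a causal route to summer temperature, so the correlation is explained by the shared upstream cause rather than a direct effect.

litter depth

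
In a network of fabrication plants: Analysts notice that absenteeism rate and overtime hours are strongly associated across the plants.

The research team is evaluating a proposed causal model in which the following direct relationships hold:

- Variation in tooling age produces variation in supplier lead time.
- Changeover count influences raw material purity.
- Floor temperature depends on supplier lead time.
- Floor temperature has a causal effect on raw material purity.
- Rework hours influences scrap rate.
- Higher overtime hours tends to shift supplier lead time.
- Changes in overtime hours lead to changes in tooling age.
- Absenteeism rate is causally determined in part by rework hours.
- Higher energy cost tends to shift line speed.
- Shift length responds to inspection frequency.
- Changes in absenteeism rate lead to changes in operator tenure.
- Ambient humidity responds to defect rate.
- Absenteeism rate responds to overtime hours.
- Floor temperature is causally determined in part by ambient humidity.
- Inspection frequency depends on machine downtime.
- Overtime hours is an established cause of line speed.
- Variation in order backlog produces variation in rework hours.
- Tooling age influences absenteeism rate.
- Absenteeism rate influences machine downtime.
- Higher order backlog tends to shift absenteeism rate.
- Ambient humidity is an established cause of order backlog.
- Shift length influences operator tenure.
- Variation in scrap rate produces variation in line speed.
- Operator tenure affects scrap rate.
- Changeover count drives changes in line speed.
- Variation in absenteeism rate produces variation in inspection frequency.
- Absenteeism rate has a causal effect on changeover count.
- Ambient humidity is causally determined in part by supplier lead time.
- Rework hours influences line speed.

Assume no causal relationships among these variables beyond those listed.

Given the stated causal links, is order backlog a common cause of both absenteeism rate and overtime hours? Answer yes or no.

no

Order backlog has no stated causal path to overtime hours. A confounder must cause both variables, so order backlog does not qualify.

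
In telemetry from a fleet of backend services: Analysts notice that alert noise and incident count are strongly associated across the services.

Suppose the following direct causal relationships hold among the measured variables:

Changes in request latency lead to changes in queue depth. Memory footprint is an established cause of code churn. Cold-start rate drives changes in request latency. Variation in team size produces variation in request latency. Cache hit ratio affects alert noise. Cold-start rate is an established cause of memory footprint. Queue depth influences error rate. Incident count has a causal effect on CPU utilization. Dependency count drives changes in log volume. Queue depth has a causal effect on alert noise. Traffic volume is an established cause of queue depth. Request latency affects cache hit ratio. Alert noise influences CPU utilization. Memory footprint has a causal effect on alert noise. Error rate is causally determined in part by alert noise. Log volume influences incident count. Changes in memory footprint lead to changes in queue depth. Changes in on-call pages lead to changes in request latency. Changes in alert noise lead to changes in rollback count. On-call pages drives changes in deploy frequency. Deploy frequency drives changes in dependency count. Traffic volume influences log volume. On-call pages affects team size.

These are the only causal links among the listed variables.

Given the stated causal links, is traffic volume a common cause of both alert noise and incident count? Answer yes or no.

Traffic volume has a causal path to alert noise (traffic volume → queue depth → alert noise) and to incident count (traffic volume → log volume → incident count), so it is a common cause of both — a confounder.

yes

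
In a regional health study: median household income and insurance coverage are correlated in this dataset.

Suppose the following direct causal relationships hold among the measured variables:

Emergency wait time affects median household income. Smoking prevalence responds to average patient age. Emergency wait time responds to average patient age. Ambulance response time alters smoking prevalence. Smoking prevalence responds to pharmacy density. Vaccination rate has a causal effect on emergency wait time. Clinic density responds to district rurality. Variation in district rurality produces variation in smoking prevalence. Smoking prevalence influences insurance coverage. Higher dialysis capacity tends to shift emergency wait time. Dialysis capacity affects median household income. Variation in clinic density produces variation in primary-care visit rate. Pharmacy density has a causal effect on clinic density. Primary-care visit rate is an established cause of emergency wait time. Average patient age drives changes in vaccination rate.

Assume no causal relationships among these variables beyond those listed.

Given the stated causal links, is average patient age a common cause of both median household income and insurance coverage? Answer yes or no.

Average patient age has a causal path to median household income (average patient age → emergency wait time → median household income) and to insurance coverage (average patient age → smoking prevalence → insurance coverage), so it is a common cause of both — a confounder.

yes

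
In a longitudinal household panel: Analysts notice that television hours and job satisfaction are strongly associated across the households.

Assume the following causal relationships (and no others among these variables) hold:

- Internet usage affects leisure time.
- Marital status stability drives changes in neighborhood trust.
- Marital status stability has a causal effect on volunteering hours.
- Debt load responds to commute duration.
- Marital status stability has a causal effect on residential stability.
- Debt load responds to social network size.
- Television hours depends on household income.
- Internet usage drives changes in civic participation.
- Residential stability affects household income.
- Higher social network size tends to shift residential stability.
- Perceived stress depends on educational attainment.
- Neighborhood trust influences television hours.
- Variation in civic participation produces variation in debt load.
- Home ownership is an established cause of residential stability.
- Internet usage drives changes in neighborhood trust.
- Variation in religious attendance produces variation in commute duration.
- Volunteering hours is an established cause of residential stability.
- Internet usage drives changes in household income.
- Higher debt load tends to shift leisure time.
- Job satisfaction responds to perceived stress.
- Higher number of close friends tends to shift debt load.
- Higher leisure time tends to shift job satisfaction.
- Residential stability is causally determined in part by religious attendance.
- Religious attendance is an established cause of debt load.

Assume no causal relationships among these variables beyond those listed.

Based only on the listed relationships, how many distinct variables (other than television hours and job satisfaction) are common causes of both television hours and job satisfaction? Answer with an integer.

3

The common causes are: internet usage (to television hours via internet usage → household income → television hours; to job satisfaction via internet usage → leisure time → job satisfaction); religious attendance (to television hours via religious attendance → residential stability → household income → television hours; to job satisfaction via religious attendance → debt load → leisure time → job satisfaction); social network size (to television hours via social network size → residential stability → household income → television hours; to job satisfaction via social network size → debt load → leisure time → job satisfaction).
Every other variable lacks a causal path to at least one of television hours and job satisfaction.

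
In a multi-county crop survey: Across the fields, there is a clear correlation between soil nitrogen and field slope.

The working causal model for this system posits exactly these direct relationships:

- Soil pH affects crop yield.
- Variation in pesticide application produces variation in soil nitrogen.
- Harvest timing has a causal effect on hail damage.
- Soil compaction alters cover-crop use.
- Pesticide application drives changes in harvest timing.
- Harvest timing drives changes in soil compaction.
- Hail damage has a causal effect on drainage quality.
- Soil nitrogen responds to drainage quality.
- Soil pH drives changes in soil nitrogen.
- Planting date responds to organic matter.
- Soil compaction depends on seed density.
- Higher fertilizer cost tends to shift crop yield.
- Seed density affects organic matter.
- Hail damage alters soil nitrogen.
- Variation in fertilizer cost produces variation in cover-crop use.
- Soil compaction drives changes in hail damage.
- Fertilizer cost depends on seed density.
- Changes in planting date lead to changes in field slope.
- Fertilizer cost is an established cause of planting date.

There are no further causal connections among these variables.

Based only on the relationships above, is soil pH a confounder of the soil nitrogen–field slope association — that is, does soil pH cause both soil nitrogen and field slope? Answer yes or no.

no

Soil pH has no stated causal path to field slope. A confounder must cause both variables, so soil pH does not qualify.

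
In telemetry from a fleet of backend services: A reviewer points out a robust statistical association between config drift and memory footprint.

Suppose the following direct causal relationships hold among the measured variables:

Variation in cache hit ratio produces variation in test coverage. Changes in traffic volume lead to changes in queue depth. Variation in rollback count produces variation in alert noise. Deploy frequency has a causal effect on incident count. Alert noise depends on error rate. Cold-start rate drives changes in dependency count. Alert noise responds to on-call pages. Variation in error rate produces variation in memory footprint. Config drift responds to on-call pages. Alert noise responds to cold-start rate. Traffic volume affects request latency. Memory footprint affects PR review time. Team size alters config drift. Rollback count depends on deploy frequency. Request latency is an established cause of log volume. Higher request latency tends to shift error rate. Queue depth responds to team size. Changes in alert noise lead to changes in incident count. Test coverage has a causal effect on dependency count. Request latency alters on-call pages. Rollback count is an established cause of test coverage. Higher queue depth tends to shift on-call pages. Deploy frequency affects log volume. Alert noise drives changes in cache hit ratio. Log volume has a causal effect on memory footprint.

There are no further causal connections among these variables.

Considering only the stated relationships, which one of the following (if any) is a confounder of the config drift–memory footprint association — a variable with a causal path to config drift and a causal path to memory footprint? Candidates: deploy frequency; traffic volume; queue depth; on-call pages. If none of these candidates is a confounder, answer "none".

Traffic volume causes config drift (traffic volume → request latency → on-call pages → config drift) and also causes memory footprint (traffic volume → request latency → log volume → memory footprint); it is a common cause of both.
Each of the other candidates lacks a causal path to at least one of config drift and memory footprint, so they do not confound the relationship.

traffic volume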